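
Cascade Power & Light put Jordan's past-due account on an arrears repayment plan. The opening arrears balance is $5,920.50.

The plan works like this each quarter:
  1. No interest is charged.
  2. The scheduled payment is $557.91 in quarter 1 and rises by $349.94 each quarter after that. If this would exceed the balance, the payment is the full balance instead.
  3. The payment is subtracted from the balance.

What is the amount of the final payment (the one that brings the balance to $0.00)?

Quarter 1: opening $5,920.50; payment $557.91; balance $5,362.59
Quarter 2: opening $5,362.59; payment $907.85; balance $4,454.74
Quarter 3: opening $4,454.74; payment $1,257.79; balance $3,196.95
Quarter 4: opening $3,196.95; payment $1,607.73; balance $1,589.22
Quarter 5: opening $1,589.22; payment $1,589.22; balance $0.00

$1,589.22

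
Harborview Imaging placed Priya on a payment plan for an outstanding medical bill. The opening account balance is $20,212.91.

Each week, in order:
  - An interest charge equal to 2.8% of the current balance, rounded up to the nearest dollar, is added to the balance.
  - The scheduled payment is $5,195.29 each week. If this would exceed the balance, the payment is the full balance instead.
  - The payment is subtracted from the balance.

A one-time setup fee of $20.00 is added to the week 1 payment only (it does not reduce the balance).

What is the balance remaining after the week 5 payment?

# | Opening | Interest | Payment | Fee | End bal
1 | $20,212.91 | $566.00 | $5,195.29 | $20.00 | $15,583.62
2 | $15,583.62 | $437.00 | $5,195.29 | — | $10,825.33
3 | $10,825.33 | $304.00 | $5,195.29 | — | $5,934.04
4 | $5,934.04 | $167.00 | $5,195.29 | — | $905.75
5 | $905.75 | $26.00 | $931.75 | — | $0.00

$0.00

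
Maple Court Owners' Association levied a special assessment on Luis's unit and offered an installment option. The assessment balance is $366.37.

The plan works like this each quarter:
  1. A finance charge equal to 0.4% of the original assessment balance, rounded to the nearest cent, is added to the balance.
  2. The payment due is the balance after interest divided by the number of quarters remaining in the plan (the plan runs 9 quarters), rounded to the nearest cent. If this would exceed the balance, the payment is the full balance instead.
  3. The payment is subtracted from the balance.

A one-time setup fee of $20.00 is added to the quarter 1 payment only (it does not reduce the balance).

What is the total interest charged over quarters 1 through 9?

Quarter 1: opening $366.37; interest $1.47 → $367.84; payment $40.87 (+ $20.00 fee); balance $326.97
Quarter 2: opening $326.97; interest $1.47 → $328.44; payment $41.06; balance $287.38
Quarter 3: opening $287.38; interest $1.47 → $288.85; payment $41.26; balance $247.59
Quarter 4: opening $247.59; interest $1.47 → $249.06; payment $41.51; balance $207.55
Quarter 5: opening $207.55; interest $1.47 → $209.02; payment $41.80; balance $167.22
Quarter 6: opening $167.22; interest $1.47 → $168.69; payment $42.17; balance $126.52
Quarter 7: opening $126.52; interest $1.47 → $127.99; payment $42.66; balance $85.33
Quarter 8: opening $85.33; interest $1.47 → $86.80; payment $43.40; balance $43.40
Quarter 9: opening $43.40; interest $1.47 → $44.87; payment $44.87; balance $0.00
Total interest: $1.47 + $1.47 + $1.47 + $1.47 + $1.47 + $1.47 + $1.47 + $1.47 + $1.47 = $13.23

$13.23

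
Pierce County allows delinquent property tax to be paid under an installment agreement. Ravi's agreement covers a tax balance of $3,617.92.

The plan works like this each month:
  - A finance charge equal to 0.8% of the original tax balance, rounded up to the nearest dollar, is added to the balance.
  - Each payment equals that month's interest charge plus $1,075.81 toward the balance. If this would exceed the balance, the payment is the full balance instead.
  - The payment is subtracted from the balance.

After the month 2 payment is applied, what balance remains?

Month 1: opening $3,617.92; interest $29.00 → $3,646.92; payment $1,104.81; balance $2,542.11
Month 2: opening $2,542.11; interest $29.00 → $2,571.11; payment $1,104.81; balance $1,466.30

$1,466.30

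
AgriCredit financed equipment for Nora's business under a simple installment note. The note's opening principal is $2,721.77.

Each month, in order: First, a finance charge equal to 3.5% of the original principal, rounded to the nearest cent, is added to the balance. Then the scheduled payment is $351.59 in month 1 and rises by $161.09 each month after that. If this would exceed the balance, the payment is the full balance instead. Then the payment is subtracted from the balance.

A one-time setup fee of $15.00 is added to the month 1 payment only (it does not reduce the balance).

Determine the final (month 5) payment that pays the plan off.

$825.17

# | Opening | Interest | Payment | Fee | End bal
1 | $2,721.77 | $95.26 | $351.59 | $15.00 | $2,465.44
2 | $2,465.44 | $95.26 | $512.68 | — | $2,048.02
3 | $2,048.02 | $95.26 | $673.77 | — | $1,469.51
4 | $1,469.51 | $95.26 | $834.86 | — | $729.91
5 | $729.91 | $95.26 | $825.17 | — | $0.00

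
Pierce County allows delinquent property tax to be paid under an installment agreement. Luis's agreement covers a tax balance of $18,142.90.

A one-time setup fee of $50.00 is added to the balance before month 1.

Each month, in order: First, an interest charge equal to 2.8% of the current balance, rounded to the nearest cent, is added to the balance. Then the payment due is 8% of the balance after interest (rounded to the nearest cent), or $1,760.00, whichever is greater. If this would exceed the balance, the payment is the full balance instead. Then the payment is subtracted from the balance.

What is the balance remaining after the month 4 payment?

Month 1: opening $18,192.90; interest $509.40 → $18,702.30; payment $1,760.00; balance $16,942.30
Month 2: opening $16,942.30; interest $474.38 → $17,416.68; payment $1,760.00; balance $15,656.68
Month 3: opening $15,656.68; interest $438.39 → $16,095.07; payment $1,760.00; balance $14,335.07
Month 4: opening $14,335.07; interest $401.38 → $14,736.45; payment $1,760.00; balance $12,976.45

$12,976.45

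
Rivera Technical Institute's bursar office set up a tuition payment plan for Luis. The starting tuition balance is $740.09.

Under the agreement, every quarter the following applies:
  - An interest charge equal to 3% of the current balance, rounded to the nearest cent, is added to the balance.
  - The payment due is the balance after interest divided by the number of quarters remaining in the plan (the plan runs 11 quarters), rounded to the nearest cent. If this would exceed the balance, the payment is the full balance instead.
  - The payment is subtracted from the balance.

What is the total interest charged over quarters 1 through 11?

$147.47

# | Opening | Interest | Payment | End bal
1 | $740.09 | $22.20 | $69.30 | $692.99
2 | $692.99 | $20.79 | $71.38 | $642.40
3 | $642.40 | $19.27 | $73.52 | $588.15
4 | $588.15 | $17.64 | $75.72 | $530.07
5 | $530.07 | $15.90 | $78.00 | $467.97
6 | $467.97 | $14.04 | $80.34 | $401.67
7 | $401.67 | $12.05 | $82.74 | $330.98
8 | $330.98 | $9.93 | $85.23 | $255.68
9 | $255.68 | $7.67 | $87.78 | $175.57
10 | $175.57 | $5.27 | $90.42 | $90.42
11 | $90.42 | $2.71 | $93.13 | $0.00
Total interest: $22.20 + $20.79 + $19.27 + $17.64 + $15.90 + $14.04 + $12.05 + $9.93 + $7.67 + $5.27 + $2.71 = $147.47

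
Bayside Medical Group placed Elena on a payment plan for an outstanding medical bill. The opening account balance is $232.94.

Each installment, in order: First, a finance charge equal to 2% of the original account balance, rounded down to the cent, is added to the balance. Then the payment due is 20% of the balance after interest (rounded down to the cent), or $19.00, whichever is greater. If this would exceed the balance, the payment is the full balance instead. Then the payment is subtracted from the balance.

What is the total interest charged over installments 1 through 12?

Installment 1: $232.94 +$4.65 interest = $237.59; pay $47.51 → $190.08
Installment 2: $190.08 +$4.65 interest = $194.73; pay $38.94 → $155.79
Installment 3: $155.79 +$4.65 interest = $160.44; pay $32.08 → $128.36
Installment 4: $128.36 +$4.65 interest = $133.01; pay $26.60 → $106.41
Installment 5: $106.41 +$4.65 interest = $111.06; pay $22.21 → $88.85
Installment 6: $88.85 +$4.65 interest = $93.50; pay $19.00 → $74.50
Installment 7: $74.50 +$4.65 interest = $79.15; pay $19.00 → $60.15
Installment 8: $60.15 +$4.65 interest = $64.80; pay $19.00 → $45.80
Installment 9: $45.80 +$4.65 interest = $50.45; pay $19.00 → $31.45
Installment 10: $31.45 +$4.65 interest = $36.10; pay $19.00 → $17.10
Installment 11: $17.10 +$4.65 interest = $21.75; pay $19.00 → $2.75
Installment 12: $2.75 +$4.65 interest = $7.40; pay $7.40 → $0.00
Total interest: $4.65 + $4.65 + $4.65 + $4.65 + $4.65 + $4.65 + $4.65 + $4.65 + $4.65 + $4.65 + $4.65 + $4.65 = $55.80

$55.80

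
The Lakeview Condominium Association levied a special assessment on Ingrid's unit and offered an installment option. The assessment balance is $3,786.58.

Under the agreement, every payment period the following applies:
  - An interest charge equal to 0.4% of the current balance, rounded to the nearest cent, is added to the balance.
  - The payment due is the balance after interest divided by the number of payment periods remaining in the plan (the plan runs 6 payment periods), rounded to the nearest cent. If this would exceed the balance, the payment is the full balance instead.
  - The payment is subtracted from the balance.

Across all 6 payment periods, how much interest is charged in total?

Payment period 1: $3,786.58 +$15.15 interest = $3,801.73; pay $633.62 → $3,168.11
Payment period 2: $3,168.11 +$12.67 interest = $3,180.78; pay $636.16 → $2,544.62
Payment period 3: $2,544.62 +$10.18 interest = $2,554.80; pay $638.70 → $1,916.10
Payment period 4: $1,916.10 +$7.66 interest = $1,923.76; pay $641.25 → $1,282.51
Payment period 5: $1,282.51 +$5.13 interest = $1,287.64; pay $643.82 → $643.82
Payment period 6: $643.82 +$2.58 interest = $646.40; pay $646.40 → $0.00
Total interest: $15.15 + $12.67 + $10.18 + $7.66 + $5.13 + $2.58 = $53.37

$53.37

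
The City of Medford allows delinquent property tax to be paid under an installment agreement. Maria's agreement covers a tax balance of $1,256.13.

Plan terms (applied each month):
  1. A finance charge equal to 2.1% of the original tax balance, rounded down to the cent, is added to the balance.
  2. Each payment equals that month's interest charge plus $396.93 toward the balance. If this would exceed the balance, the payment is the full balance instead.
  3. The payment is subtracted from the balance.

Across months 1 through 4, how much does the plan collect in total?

Month 1: opening $1,256.13; interest $26.37 → $1,282.50; payment $423.30; balance $859.20
Month 2: opening $859.20; interest $26.37 → $885.57; payment $423.30; balance $462.27
Month 3: opening $462.27; interest $26.37 → $488.64; payment $423.30; balance $65.34
Month 4: opening $65.34; interest $26.37 → $91.71; payment $91.71; balance $0.00
Total paid: $1,361.61

$1,361.61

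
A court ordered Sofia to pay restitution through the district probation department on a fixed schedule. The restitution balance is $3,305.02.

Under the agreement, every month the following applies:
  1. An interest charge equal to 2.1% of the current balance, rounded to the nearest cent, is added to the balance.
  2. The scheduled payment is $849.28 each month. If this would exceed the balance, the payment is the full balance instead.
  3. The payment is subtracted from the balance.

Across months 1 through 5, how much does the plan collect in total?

# | Opening | Interest | Payment | End bal
1 | $3,305.02 | $69.41 | $849.28 | $2,525.15
2 | $2,525.15 | $53.03 | $849.28 | $1,728.90
3 | $1,728.90 | $36.31 | $849.28 | $915.93
4 | $915.93 | $19.23 | $849.28 | $85.88
5 | $85.88 | $1.80 | $87.68 | $0.00
Total paid: $3,484.80

$3,484.80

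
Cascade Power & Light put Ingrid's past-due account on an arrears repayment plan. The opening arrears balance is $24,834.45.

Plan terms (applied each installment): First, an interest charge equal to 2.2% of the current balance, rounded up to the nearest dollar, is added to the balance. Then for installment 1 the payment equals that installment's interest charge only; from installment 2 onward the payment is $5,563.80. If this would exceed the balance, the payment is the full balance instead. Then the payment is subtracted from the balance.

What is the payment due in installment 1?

# | Opening | Interest | Payment | End bal
1 | $24,834.45 | $547.00 | $547.00 | $24,834.45

$547.00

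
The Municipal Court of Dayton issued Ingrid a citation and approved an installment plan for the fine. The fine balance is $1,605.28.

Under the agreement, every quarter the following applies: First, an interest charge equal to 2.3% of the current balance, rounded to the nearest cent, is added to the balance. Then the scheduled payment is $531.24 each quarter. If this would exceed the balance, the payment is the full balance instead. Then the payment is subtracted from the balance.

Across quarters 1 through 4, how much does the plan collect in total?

$1,683.69

# | Opening | Interest | Payment | End bal
1 | $1,605.28 | $36.92 | $531.24 | $1,110.96
2 | $1,110.96 | $25.55 | $531.24 | $605.27
3 | $605.27 | $13.92 | $531.24 | $87.95
4 | $87.95 | $2.02 | $89.97 | $0.00
Total paid: $1,683.69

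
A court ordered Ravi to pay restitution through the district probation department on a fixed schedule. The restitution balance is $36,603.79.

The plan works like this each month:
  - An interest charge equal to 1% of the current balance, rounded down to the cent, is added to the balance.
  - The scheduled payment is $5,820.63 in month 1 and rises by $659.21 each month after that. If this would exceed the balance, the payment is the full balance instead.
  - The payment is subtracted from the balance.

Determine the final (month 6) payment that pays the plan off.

# | Opening | Interest | Payment | End bal
1 | $36,603.79 | $366.03 | $5,820.63 | $31,149.19
2 | $31,149.19 | $311.49 | $6,479.84 | $24,980.84
3 | $24,980.84 | $249.80 | $7,139.05 | $18,091.59
4 | $18,091.59 | $180.91 | $7,798.26 | $10,474.24
5 | $10,474.24 | $104.74 | $8,457.47 | $2,121.51
6 | $2,121.51 | $21.21 | $2,142.72 | $0.00

$2,142.72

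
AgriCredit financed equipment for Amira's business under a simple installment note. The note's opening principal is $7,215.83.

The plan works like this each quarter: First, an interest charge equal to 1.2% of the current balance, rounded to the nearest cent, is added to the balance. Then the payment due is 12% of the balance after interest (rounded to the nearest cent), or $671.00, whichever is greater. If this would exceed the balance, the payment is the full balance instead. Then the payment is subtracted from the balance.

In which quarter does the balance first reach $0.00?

12

Quarter 1: opening $7,215.83; interest $86.59 → $7,302.42; payment $876.29; balance $6,426.13
Quarter 2: opening $6,426.13; interest $77.11 → $6,503.24; payment $780.39; balance $5,722.85
Quarter 3: opening $5,722.85; interest $68.67 → $5,791.52; payment $694.98; balance $5,096.54
Quarter 4: opening $5,096.54; interest $61.16 → $5,157.70; payment $671.00; balance $4,486.70
Quarter 5: opening $4,486.70; interest $53.84 → $4,540.54; payment $671.00; balance $3,869.54
Quarter 6: opening $3,869.54; interest $46.43 → $3,915.97; payment $671.00; balance $3,244.97
Quarter 7: opening $3,244.97; interest $38.94 → $3,283.91; payment $671.00; balance $2,612.91
Quarter 8: opening $2,612.91; interest $31.35 → $2,644.26; payment $671.00; balance $1,973.26
Quarter 9: opening $1,973.26; interest $23.68 → $1,996.94; payment $671.00; balance $1,325.94
Quarter 10: opening $1,325.94; interest $15.91 → $1,341.85; payment $671.00; balance $670.85
Quarter 11: opening $670.85; interest $8.05 → $678.90; payment $671.00; balance $7.90
Quarter 12: opening $7.90; interest $0.09 → $7.99; payment $7.99; balance $0.00
Balance reaches $0.00 in quarter 12.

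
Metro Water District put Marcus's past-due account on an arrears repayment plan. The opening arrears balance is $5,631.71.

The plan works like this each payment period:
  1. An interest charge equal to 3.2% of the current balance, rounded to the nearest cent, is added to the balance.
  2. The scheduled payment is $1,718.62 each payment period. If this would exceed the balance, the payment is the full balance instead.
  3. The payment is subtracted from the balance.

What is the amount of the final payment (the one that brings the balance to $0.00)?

$894.98

Payment period 1: $5,631.71 +$180.21 interest = $5,811.92; pay $1,718.62 → $4,093.30
Payment period 2: $4,093.30 +$130.99 interest = $4,224.29; pay $1,718.62 → $2,505.67
Payment period 3: $2,505.67 +$80.18 interest = $2,585.85; pay $1,718.62 → $867.23
Payment period 4: $867.23 +$27.75 interest = $894.98; pay $894.98 → $0.00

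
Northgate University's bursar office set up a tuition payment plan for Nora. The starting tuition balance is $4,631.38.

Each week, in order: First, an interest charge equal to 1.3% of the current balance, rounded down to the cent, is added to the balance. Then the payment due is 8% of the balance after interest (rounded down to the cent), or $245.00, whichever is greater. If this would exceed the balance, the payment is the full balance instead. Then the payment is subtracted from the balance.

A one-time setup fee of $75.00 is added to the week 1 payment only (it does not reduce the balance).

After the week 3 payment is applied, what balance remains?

Week 1: opening $4,631.38; interest $60.20 → $4,691.58; payment $375.32 (+ $75.00 fee); balance $4,316.26
Week 2: opening $4,316.26; interest $56.11 → $4,372.37; payment $349.78; balance $4,022.59
Week 3: opening $4,022.59; interest $52.29 → $4,074.88; payment $325.99; balance $3,748.89

$3,748.89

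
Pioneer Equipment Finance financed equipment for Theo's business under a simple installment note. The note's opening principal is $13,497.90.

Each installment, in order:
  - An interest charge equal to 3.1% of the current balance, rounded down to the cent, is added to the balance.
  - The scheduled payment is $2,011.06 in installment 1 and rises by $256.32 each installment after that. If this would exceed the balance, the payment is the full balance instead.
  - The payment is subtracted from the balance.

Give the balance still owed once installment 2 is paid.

$10,006.95

Installment 1: opening $13,497.90; interest $418.43 → $13,916.33; payment $2,011.06; balance $11,905.27
Installment 2: opening $11,905.27; interest $369.06 → $12,274.33; payment $2,267.38; balance $10,006.95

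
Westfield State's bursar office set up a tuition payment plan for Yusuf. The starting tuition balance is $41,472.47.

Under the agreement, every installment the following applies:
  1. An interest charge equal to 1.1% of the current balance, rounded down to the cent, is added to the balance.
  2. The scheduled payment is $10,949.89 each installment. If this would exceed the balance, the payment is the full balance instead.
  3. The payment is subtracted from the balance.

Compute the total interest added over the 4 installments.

Installment 1: $41,472.47 +$456.19 interest = $41,928.66; pay $10,949.89 → $30,978.77
Installment 2: $30,978.77 +$340.76 interest = $31,319.53; pay $10,949.89 → $20,369.64
Installment 3: $20,369.64 +$224.06 interest = $20,593.70; pay $10,949.89 → $9,643.81
Installment 4: $9,643.81 +$106.08 interest = $9,749.89; pay $9,749.89 → $0.00
Total interest: $456.19 + $340.76 + $224.06 + $106.08 = $1,127.09

$1,127.09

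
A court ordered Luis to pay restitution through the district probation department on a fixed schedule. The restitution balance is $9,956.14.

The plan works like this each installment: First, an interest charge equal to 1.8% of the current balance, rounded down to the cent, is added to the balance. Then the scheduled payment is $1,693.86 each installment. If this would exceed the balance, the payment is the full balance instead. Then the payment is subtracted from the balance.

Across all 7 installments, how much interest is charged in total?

$664.41

Installment 1: $9,956.14 +$179.21 interest = $10,135.35; pay $1,693.86 → $8,441.49
Installment 2: $8,441.49 +$151.94 interest = $8,593.43; pay $1,693.86 → $6,899.57
Installment 3: $6,899.57 +$124.19 interest = $7,023.76; pay $1,693.86 → $5,329.90
Installment 4: $5,329.90 +$95.93 interest = $5,425.83; pay $1,693.86 → $3,731.97
Installment 5: $3,731.97 +$67.17 interest = $3,799.14; pay $1,693.86 → $2,105.28
Installment 6: $2,105.28 +$37.89 interest = $2,143.17; pay $1,693.86 → $449.31
Installment 7: $449.31 +$8.08 interest = $457.39; pay $457.39 → $0.00
Total interest: $179.21 + $151.94 + $124.19 + $95.93 + $67.17 + $37.89 + $8.08 = $664.41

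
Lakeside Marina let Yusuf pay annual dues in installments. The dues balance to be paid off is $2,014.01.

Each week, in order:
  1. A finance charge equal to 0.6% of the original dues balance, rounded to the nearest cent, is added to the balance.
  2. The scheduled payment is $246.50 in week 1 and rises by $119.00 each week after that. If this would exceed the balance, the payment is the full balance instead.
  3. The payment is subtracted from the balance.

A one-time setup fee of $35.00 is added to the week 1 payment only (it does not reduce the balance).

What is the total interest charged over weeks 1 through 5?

$60.40

Week 1: opening $2,014.01; interest $12.08 → $2,026.09; payment $246.50 (+ $35.00 fee); balance $1,779.59
Week 2: opening $1,779.59; interest $12.08 → $1,791.67; payment $365.50; balance $1,426.17
Week 3: opening $1,426.17; interest $12.08 → $1,438.25; payment $484.50; balance $953.75
Week 4: opening $953.75; interest $12.08 → $965.83; payment $603.50; balance $362.33
Week 5: opening $362.33; interest $12.08 → $374.41; payment $374.41; balance $0.00
Total interest: $12.08 + $12.08 + $12.08 + $12.08 + $12.08 = $60.40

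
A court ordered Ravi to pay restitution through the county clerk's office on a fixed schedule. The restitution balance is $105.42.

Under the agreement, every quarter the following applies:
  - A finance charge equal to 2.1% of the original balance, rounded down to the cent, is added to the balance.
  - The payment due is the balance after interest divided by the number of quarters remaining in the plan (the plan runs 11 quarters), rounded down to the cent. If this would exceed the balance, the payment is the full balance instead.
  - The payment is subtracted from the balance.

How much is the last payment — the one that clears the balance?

$16.27

# | Opening | Interest | Payment | End bal
1 | $105.42 | $2.21 | $9.78 | $97.85
2 | $97.85 | $2.21 | $10.00 | $90.06
3 | $90.06 | $2.21 | $10.25 | $82.02
4 | $82.02 | $2.21 | $10.52 | $73.71
5 | $73.71 | $2.21 | $10.84 | $65.08
6 | $65.08 | $2.21 | $11.21 | $56.08
7 | $56.08 | $2.21 | $11.65 | $46.64
8 | $46.64 | $2.21 | $12.21 | $36.64
9 | $36.64 | $2.21 | $12.95 | $25.90
10 | $25.90 | $2.21 | $14.05 | $14.06
11 | $14.06 | $2.21 | $16.27 | $0.00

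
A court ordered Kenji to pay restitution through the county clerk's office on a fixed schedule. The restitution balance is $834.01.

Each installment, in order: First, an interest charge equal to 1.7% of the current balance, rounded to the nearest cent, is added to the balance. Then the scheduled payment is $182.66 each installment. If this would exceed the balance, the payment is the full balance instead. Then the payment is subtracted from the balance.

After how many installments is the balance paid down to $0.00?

5

Installment 1: $834.01 +$14.18 interest = $848.19; pay $182.66 → $665.53
Installment 2: $665.53 +$11.31 interest = $676.84; pay $182.66 → $494.18
Installment 3: $494.18 +$8.40 interest = $502.58; pay $182.66 → $319.92
Installment 4: $319.92 +$5.44 interest = $325.36; pay $182.66 → $142.70
Installment 5: $142.70 +$2.43 interest = $145.13; pay $145.13 → $0.00
Balance reaches $0.00 in installment 5.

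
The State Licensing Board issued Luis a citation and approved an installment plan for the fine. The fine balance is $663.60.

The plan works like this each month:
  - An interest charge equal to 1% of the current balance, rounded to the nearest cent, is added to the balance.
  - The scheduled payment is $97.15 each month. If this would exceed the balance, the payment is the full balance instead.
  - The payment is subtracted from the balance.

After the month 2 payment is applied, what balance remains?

$481.67

Month 1: $663.60 +$6.64 interest = $670.24; pay $97.15 → $573.09
Month 2: $573.09 +$5.73 interest = $578.82; pay $97.15 → $481.67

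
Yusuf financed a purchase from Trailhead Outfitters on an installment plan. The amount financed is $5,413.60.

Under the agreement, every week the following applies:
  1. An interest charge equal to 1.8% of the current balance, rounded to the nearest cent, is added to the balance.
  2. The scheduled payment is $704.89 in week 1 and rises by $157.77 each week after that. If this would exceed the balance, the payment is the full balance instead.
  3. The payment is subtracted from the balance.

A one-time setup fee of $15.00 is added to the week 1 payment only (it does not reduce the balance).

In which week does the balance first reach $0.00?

6

Week 1: opening $5,413.60; interest $97.44 → $5,511.04; payment $704.89 (+ $15.00 fee); balance $4,806.15
Week 2: opening $4,806.15; interest $86.51 → $4,892.66; payment $862.66; balance $4,030.00
Week 3: opening $4,030.00; interest $72.54 → $4,102.54; payment $1,020.43; balance $3,082.11
Week 4: opening $3,082.11; interest $55.48 → $3,137.59; payment $1,178.20; balance $1,959.39
Week 5: opening $1,959.39; interest $35.27 → $1,994.66; payment $1,335.97; balance $658.69
Week 6: opening $658.69; interest $11.86 → $670.55; payment $670.55; balance $0.00
Balance reaches $0.00 in week 6.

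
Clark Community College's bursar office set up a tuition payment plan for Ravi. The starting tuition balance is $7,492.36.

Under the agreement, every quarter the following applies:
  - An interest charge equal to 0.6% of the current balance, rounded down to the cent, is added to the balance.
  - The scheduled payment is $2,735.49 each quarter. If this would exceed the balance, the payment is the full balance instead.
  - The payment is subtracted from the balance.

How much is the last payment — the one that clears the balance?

Quarter 1: opening $7,492.36; interest $44.95 → $7,537.31; payment $2,735.49; balance $4,801.82
Quarter 2: opening $4,801.82; interest $28.81 → $4,830.63; payment $2,735.49; balance $2,095.14
Quarter 3: opening $2,095.14; interest $12.57 → $2,107.71; payment $2,107.71; balance $0.00

$2,107.71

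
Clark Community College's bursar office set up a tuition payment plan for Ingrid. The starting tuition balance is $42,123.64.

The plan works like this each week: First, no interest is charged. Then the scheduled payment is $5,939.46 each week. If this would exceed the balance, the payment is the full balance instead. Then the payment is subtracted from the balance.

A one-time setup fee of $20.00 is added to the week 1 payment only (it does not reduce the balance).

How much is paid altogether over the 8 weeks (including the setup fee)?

Week 1: $42,123.64 − $5,939.46 (+ $20.00 fee) → $36,184.18
Week 2: $36,184.18 − $5,939.46 → $30,244.72
Week 3: $30,244.72 − $5,939.46 → $24,305.26
Week 4: $24,305.26 − $5,939.46 → $18,365.80
Week 5: $18,365.80 − $5,939.46 → $12,426.34
Week 6: $12,426.34 − $5,939.46 → $6,486.88
Week 7: $6,486.88 − $5,939.46 → $547.42
Week 8: $547.42 − $547.42 → $0.00
Total paid: $42,143.64

$42,143.64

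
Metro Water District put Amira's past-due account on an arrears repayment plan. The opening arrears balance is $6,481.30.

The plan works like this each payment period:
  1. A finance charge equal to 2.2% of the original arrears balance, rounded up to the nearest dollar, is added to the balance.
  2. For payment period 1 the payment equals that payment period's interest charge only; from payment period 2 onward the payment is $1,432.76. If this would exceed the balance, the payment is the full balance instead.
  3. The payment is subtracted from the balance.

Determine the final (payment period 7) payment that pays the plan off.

$175.50

Payment period 1: $6,481.30 +$143.00 interest = $6,624.30; pay $143.00 → $6,481.30
Payment period 2: $6,481.30 +$143.00 interest = $6,624.30; pay $1,432.76 → $5,191.54
Payment period 3: $5,191.54 +$143.00 interest = $5,334.54; pay $1,432.76 → $3,901.78
Payment period 4: $3,901.78 +$143.00 interest = $4,044.78; pay $1,432.76 → $2,612.02
Payment period 5: $2,612.02 +$143.00 interest = $2,755.02; pay $1,432.76 → $1,322.26
Payment period 6: $1,322.26 +$143.00 interest = $1,465.26; pay $1,432.76 → $32.50
Payment period 7: $32.50 +$143.00 interest = $175.50; pay $175.50 → $0.00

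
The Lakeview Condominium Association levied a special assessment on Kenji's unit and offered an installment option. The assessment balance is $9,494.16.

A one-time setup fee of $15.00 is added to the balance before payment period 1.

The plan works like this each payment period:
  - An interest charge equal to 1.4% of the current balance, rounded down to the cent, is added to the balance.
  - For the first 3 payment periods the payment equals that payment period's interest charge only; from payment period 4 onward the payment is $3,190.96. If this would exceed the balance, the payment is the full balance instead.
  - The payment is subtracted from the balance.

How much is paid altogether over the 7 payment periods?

$10,181.74

Payment period 1: opening $9,509.16; interest $133.12 → $9,642.28; payment $133.12; balance $9,509.16
Payment period 2: opening $9,509.16; interest $133.12 → $9,642.28; payment $133.12; balance $9,509.16
Payment period 3: opening $9,509.16; interest $133.12 → $9,642.28; payment $133.12; balance $9,509.16
Payment period 4: opening $9,509.16; interest $133.12 → $9,642.28; payment $3,190.96; balance $6,451.32
Payment period 5: opening $6,451.32; interest $90.31 → $6,541.63; payment $3,190.96; balance $3,350.67
Payment period 6: opening $3,350.67; interest $46.90 → $3,397.57; payment $3,190.96; balance $206.61
Payment period 7: opening $206.61; interest $2.89 → $209.50; payment $209.50; balance $0.00
Total paid: $10,181.74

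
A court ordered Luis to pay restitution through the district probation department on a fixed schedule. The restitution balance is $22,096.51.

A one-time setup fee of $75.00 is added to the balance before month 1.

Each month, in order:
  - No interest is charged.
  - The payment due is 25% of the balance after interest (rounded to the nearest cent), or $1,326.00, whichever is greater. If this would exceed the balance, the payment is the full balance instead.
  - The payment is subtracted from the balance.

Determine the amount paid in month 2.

$4,157.16

Month 1: opening $22,171.51; payment $5,542.88; balance $16,628.63
Month 2: opening $16,628.63; payment $4,157.16; balance $12,471.47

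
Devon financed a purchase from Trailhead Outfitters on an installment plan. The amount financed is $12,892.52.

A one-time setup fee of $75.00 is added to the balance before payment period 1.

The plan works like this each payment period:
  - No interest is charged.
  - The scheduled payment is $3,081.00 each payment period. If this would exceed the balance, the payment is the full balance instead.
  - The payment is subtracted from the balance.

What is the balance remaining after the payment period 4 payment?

$643.52

Payment period 1: opening $12,967.52; payment $3,081.00; balance $9,886.52
Payment period 2: opening $9,886.52; payment $3,081.00; balance $6,805.52
Payment period 3: opening $6,805.52; payment $3,081.00; balance $3,724.52
Payment period 4: opening $3,724.52; payment $3,081.00; balance $643.52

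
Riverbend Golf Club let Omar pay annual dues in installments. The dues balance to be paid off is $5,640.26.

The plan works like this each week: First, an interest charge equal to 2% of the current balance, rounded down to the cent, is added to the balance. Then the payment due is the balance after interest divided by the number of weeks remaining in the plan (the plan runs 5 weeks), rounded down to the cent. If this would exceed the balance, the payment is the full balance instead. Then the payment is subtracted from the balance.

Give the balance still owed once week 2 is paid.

# | Opening | Interest | Payment | End bal
1 | $5,640.26 | $112.80 | $1,150.61 | $4,602.45
2 | $4,602.45 | $92.04 | $1,173.62 | $3,520.87

$3,520.87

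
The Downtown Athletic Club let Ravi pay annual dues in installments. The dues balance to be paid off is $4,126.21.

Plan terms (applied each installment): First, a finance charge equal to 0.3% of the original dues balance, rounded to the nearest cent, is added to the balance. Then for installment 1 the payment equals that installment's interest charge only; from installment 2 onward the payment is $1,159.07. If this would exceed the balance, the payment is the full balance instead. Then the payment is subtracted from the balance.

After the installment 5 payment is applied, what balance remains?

# | Opening | Interest | Payment | End bal
1 | $4,126.21 | $12.38 | $12.38 | $4,126.21
2 | $4,126.21 | $12.38 | $1,159.07 | $2,979.52
3 | $2,979.52 | $12.38 | $1,159.07 | $1,832.83
4 | $1,832.83 | $12.38 | $1,159.07 | $686.14
5 | $686.14 | $12.38 | $698.52 | $0.00

$0.00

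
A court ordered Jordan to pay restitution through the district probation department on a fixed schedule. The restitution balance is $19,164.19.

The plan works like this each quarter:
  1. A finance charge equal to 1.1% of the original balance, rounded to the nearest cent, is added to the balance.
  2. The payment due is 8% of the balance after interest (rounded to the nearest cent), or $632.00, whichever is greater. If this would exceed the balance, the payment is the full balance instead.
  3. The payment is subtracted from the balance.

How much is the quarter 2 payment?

$1,442.86

Quarter 1: opening $19,164.19; interest $210.81 → $19,375.00; payment $1,550.00; balance $17,825.00
Quarter 2: opening $17,825.00; interest $210.81 → $18,035.81; payment $1,442.86; balance $16,592.95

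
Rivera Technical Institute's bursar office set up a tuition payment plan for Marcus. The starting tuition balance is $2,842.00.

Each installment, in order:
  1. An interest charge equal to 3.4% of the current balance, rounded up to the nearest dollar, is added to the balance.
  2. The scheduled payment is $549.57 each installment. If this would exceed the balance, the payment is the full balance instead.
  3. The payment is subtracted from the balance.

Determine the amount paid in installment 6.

Installment 1: opening $2,842.00; interest $97.00 → $2,939.00; payment $549.57; balance $2,389.43
Installment 2: opening $2,389.43; interest $82.00 → $2,471.43; payment $549.57; balance $1,921.86
Installment 3: opening $1,921.86; interest $66.00 → $1,987.86; payment $549.57; balance $1,438.29
Installment 4: opening $1,438.29; interest $49.00 → $1,487.29; payment $549.57; balance $937.72
Installment 5: opening $937.72; interest $32.00 → $969.72; payment $549.57; balance $420.15
Installment 6: opening $420.15; interest $15.00 → $435.15; payment $435.15; balance $0.00

$435.15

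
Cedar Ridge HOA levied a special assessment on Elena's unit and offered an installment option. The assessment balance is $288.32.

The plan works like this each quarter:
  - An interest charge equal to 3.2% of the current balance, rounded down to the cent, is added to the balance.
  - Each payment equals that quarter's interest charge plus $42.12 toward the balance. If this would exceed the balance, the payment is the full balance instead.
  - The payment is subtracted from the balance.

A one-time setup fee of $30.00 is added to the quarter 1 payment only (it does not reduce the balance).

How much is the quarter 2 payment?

Quarter 1: opening $288.32; interest $9.22 → $297.54; payment $51.34 (+ $30.00 fee); balance $246.20
Quarter 2: opening $246.20; interest $7.87 → $254.07; payment $49.99; balance $204.08

$49.99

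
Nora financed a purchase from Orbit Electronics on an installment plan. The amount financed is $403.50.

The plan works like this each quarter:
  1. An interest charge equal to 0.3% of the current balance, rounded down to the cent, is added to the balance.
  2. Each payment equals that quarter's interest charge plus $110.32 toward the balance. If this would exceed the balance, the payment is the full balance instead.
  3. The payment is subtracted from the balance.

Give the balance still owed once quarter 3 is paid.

$72.54

# | Opening | Interest | Payment | End bal
1 | $403.50 | $1.21 | $111.53 | $293.18
2 | $293.18 | $0.87 | $111.19 | $182.86
3 | $182.86 | $0.54 | $110.86 | $72.54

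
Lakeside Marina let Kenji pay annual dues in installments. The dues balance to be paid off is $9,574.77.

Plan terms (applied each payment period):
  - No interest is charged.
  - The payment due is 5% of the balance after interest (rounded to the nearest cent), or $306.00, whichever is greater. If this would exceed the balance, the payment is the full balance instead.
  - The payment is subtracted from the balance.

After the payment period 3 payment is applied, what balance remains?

# | Opening | Payment | End bal
1 | $9,574.77 | $478.74 | $9,096.03
2 | $9,096.03 | $454.80 | $8,641.23
3 | $8,641.23 | $432.06 | $8,209.17

$8,209.17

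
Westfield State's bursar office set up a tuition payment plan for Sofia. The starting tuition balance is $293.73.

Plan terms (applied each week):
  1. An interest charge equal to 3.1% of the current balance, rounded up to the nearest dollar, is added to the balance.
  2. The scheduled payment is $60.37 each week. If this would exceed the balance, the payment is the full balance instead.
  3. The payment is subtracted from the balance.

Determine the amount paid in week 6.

# | Opening | Interest | Payment | End bal
1 | $293.73 | $10.00 | $60.37 | $243.36
2 | $243.36 | $8.00 | $60.37 | $190.99
3 | $190.99 | $6.00 | $60.37 | $136.62
4 | $136.62 | $5.00 | $60.37 | $81.25
5 | $81.25 | $3.00 | $60.37 | $23.88
6 | $23.88 | $1.00 | $24.88 | $0.00

$24.88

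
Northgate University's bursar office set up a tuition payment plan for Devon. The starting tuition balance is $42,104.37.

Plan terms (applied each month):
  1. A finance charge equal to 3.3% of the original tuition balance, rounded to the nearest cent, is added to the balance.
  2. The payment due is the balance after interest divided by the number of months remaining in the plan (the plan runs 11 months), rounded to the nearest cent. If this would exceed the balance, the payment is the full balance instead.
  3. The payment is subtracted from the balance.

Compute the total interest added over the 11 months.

$15,283.84

Month 1: opening $42,104.37; interest $1,389.44 → $43,493.81; payment $3,953.98; balance $39,539.83
Month 2: opening $39,539.83; interest $1,389.44 → $40,929.27; payment $4,092.93; balance $36,836.34
Month 3: opening $36,836.34; interest $1,389.44 → $38,225.78; payment $4,247.31; balance $33,978.47
Month 4: opening $33,978.47; interest $1,389.44 → $35,367.91; payment $4,420.99; balance $30,946.92
Month 5: opening $30,946.92; interest $1,389.44 → $32,336.36; payment $4,619.48; balance $27,716.88
Month 6: opening $27,716.88; interest $1,389.44 → $29,106.32; payment $4,851.05; balance $24,255.27
Month 7: opening $24,255.27; interest $1,389.44 → $25,644.71; payment $5,128.94; balance $20,515.77
Month 8: opening $20,515.77; interest $1,389.44 → $21,905.21; payment $5,476.30; balance $16,428.91
Month 9: opening $16,428.91; interest $1,389.44 → $17,818.35; payment $5,939.45; balance $11,878.90
Month 10: opening $11,878.90; interest $1,389.44 → $13,268.34; payment $6,634.17; balance $6,634.17
Month 11: opening $6,634.17; interest $1,389.44 → $8,023.61; payment $8,023.61; balance $0.00
Total interest: $1,389.44 + $1,389.44 + $1,389.44 + $1,389.44 + $1,389.44 + $1,389.44 + $1,389.44 + $1,389.44 + $1,389.44 + $1,389.44 + $1,389.44 = $15,283.84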